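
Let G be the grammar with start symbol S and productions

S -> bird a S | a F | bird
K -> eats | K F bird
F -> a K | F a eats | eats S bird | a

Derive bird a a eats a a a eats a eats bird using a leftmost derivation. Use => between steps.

S => bird a S   [S -> bird a S]
bird a S => bird a a F   [S -> a F]
bird a a F => bird a a eats S bird   [F -> eats S bird]
bird a a eats S bird => bird a a eats a F bird   [S -> a F]
bird a a eats a F bird => bird a a eats a F a eats bird   [F -> F a eats]
bird a a eats a F a eats bird => bird a a eats a F a eats a eats bird   [F -> F a eats]
bird a a eats a F a eats a eats bird => bird a a eats a a a eats a eats bird   [F -> a]

S => bird a S => bird a a F => bird a a eats S bird => bird a a eats a F bird => bird a a eats a F a eats bird => bird a a eats a F a eats a eats bird => bird a a eats a a a eats a eats bird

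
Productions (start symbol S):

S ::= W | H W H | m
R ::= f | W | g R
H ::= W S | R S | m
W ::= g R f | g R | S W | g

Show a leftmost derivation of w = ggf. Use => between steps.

S => W => gR => ggR => ggf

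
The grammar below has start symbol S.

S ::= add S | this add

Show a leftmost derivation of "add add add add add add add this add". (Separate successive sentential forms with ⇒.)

S ⇒ add S   [S ::= add S]
add S ⇒ add add S   [S ::= add S]
add add S ⇒ add add add S   [S ::= add S]
add add add S ⇒ add add add add S   [S ::= add S]
add add add add S ⇒ add add add add add S   [S ::= add S]
add add add add add S ⇒ add add add add add add S   [S ::= add S]
add add add add add add S ⇒ add add add add add add add S   [S ::= add S]
add add add add add add add S ⇒ add add add add add add add this add   [S ::= this add]

S ⇒ add S ⇒ add add S ⇒ add add add S ⇒ add add add add S ⇒ add add add add add S ⇒ add add add add add add S ⇒ add add add add add add add S ⇒ add add add add add add add this add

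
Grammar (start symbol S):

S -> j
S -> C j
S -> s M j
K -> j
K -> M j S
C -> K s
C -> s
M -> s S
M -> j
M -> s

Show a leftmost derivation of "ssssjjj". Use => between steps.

S=>sMj=>ssSj=>sssMjj=>ssssSjj=>ssssjjj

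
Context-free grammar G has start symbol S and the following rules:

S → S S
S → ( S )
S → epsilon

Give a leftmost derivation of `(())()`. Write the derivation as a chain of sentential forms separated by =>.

S => SS   [S → S S]
SS => (S)S   [S → ( S )]
(S)S => ((S))S   [S → ( S )]
((S))S => (())S   [S → epsilon]
(())S => (())(S)   [S → ( S )]
(())(S) => (())()   [S → epsilon]

S => SS => (S)S => ((S))S => (())S => (())(S) => (())()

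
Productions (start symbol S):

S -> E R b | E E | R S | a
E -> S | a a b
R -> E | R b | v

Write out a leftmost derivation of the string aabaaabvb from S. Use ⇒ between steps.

S ⇒ EE ⇒ aabE ⇒ aabS ⇒ aabERb ⇒ aabSRb ⇒ aabEERb ⇒ aabSERb ⇒ aabaERb ⇒ aabaaabRb ⇒ aabaaabvb

S ⇒ EE   [S -> E E]
EE ⇒ aabE   [E -> a a b]
aabE ⇒ aabS   [E -> S]
aabS ⇒ aabERb   [S -> E R b]
aabERb ⇒ aabSRb   [E -> S]
aabSRb ⇒ aabEERb   [S -> E E]
aabEERb ⇒ aabSERb   [E -> S]
aabSERb ⇒ aabaERb   [S -> a]
aabaERb ⇒ aabaaabRb   [E -> a a b]
aabaaabRb ⇒ aabaaabvb   [R -> v]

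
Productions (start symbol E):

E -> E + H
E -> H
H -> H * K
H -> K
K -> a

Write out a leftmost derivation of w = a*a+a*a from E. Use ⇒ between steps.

E ⇒ E+H   [E -> E + H]
E+H ⇒ H+H   [E -> H]
H+H ⇒ H*K+H   [H -> H * K]
H*K+H ⇒ K*K+H   [H -> K]
K*K+H ⇒ a*K+H   [K -> a]
a*K+H ⇒ a*a+H   [K -> a]
a*a+H ⇒ a*a+H*K   [H -> H * K]
a*a+H*K ⇒ a*a+K*K   [H -> K]
a*a+K*K ⇒ a*a+a*K   [K -> a]
a*a+a*K ⇒ a*a+a*a   [K -> a]

E ⇒ E+H ⇒ H+H ⇒ H*K+H ⇒ K*K+H ⇒ a*K+H ⇒ a*a+H ⇒ a*a+H*K ⇒ a*a+K*K ⇒ a*a+a*K ⇒ a*a+a*a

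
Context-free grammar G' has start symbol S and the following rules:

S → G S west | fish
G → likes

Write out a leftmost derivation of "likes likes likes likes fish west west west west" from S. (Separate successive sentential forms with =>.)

S => G S west   [S → G S west]
G S west => likes S west   [G → likes]
likes S west => likes G S west west   [S → G S west]
likes G S west west => likes likes S west west   [G → likes]
likes likes S west west => likes likes G S west west west   [S → G S west]
likes likes G S west west west => likes likes likes S west west west   [G → likes]
likes likes likes S west west west => likes likes likes G S west west west west   [S → G S west]
likes likes likes G S west west west west => likes likes likes likes S west west west west   [G → likes]
likes likes likes likes S west west west west => likes likes likes likes fish west west west west   [S → fish]

S => G S west => likes S west => likes G S west west => likes likes S west west => likes likes G S west west west => likes likes likes S west west west => likes likes likes G S west west west west => likes likes likes likes S west west west west => likes likes likes likes fish west west west west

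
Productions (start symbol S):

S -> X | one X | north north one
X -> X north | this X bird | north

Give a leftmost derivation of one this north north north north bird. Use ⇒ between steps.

S ⇒ one X   [S -> one X]
one X ⇒ one this X bird   [X -> this X bird]
one this X bird ⇒ one this X north bird   [X -> X north]
one this X north bird ⇒ one this X north north bird   [X -> X north]
one this X north north bird ⇒ one this X north north north bird   [X -> X north]
one this X north north north bird ⇒ one this north north north north bird   [X -> north]

S ⇒ one X ⇒ one this X bird ⇒ one this X north bird ⇒ one this X north north bird ⇒ one this X north north north bird ⇒ one this north north north north bird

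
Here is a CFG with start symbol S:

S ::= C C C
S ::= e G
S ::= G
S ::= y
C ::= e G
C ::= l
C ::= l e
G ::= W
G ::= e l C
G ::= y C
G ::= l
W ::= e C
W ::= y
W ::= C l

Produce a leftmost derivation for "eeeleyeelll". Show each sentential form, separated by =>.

S => eG => eW => eCl => eeGl => eeelCl => eeeleGl => eeeleyCl => eeeleyeGl => eeeleyeelCl => eeeleyeelll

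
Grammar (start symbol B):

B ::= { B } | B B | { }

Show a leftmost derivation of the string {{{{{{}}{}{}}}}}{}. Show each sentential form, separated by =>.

B => BB   [B ::= B B]
BB => {B}B   [B ::= { B }]
{B}B => {{B}}B   [B ::= { B }]
{{B}}B => {{{B}}}B   [B ::= { B }]
{{{B}}}B => {{{{B}}}}B   [B ::= { B }]
{{{{B}}}}B => {{{{BB}}}}B   [B ::= B B]
{{{{BB}}}}B => {{{{{B}B}}}}B   [B ::= { B }]
{{{{{B}B}}}}B => {{{{{{}}B}}}}B   [B ::= { }]
{{{{{{}}B}}}}B => {{{{{{}}BB}}}}B   [B ::= B B]
{{{{{{}}BB}}}}B => {{{{{{}}{}B}}}}B   [B ::= { }]
{{{{{{}}{}B}}}}B => {{{{{{}}{}{}}}}}B   [B ::= { }]
{{{{{{}}{}{}}}}}B => {{{{{{}}{}{}}}}}{}   [B ::= { }]

B => BB => {B}B => {{B}}B => {{{B}}}B => {{{{B}}}}B => {{{{BB}}}}B => {{{{{B}B}}}}B => {{{{{{}}B}}}}B => {{{{{{}}BB}}}}B => {{{{{{}}{}B}}}}B => {{{{{{}}{}{}}}}}B => {{{{{{}}{}{}}}}}{}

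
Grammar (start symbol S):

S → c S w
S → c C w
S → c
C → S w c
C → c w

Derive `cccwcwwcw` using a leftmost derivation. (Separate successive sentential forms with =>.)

S => cCw => cSwcw => ccCwwcw => ccSwcwwcw => cccwcwwcw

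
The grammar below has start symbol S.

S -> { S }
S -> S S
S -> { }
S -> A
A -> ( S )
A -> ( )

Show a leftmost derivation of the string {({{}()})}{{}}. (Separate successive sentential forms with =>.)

S => SS   [S -> S S]
SS => {S}S   [S -> { S }]
{S}S => {A}S   [S -> A]
{A}S => {(S)}S   [A -> ( S )]
{(S)}S => {({S})}S   [S -> { S }]
{({S})}S => {({SS})}S   [S -> S S]
{({SS})}S => {({{}S})}S   [S -> { }]
{({{}S})}S => {({{}A})}S   [S -> A]
{({{}A})}S => {({{}()})}S   [A -> ( )]
{({{}()})}S => {({{}()})}{S}   [S -> { S }]
{({{}()})}{S} => {({{}()})}{{}}   [S -> { }]

S => SS => {S}S => {A}S => {(S)}S => {({S})}S => {({SS})}S => {({{}S})}S => {({{}A})}S => {({{}()})}S => {({{}()})}{S} => {({{}()})}{{}}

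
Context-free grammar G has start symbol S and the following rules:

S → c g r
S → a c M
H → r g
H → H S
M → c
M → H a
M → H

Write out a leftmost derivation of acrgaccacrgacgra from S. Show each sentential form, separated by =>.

S => acM   [S → a c M]
acM => acHa   [M → H a]
acHa => acHSa   [H → H S]
acHSa => acHSSa   [H → H S]
acHSSa => acHSSSa   [H → H S]
acHSSSa => acrgSSSa   [H → r g]
acrgSSSa => acrgacMSSa   [S → a c M]
acrgacMSSa => acrgaccSSa   [M → c]
acrgaccSSa => acrgaccacMSa   [S → a c M]
acrgaccacMSa => acrgaccacHaSa   [M → H a]
acrgaccacHaSa => acrgaccacrgaSa   [H → r g]
acrgaccacrgaSa => acrgaccacrgacgra   [S → c g r]

S => acM => acHa => acHSa => acHSSa => acHSSSa => acrgSSSa => acrgacMSSa => acrgaccSSa => acrgaccacMSa => acrgaccacHaSa => acrgaccacrgaSa => acrgaccacrgacgra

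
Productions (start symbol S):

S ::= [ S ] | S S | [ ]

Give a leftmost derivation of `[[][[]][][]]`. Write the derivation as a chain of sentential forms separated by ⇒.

S ⇒ [S] ⇒ [SS] ⇒ [SSS] ⇒ [[]SS] ⇒ [[][S]S] ⇒ [[][[]]S] ⇒ [[][[]]SS] ⇒ [[][[]][]S] ⇒ [[][[]][][]]

S ⇒ [S]   [S ::= [ S ]]
[S] ⇒ [SS]   [S ::= S S]
[SS] ⇒ [SSS]   [S ::= S S]
[SSS] ⇒ [[]SS]   [S ::= [ ]]
[[]SS] ⇒ [[][S]S]   [S ::= [ S ]]
[[][S]S] ⇒ [[][[]]S]   [S ::= [ ]]
[[][[]]S] ⇒ [[][[]]SS]   [S ::= S S]
[[][[]]SS] ⇒ [[][[]][]S]   [S ::= [ ]]
[[][[]][]S] ⇒ [[][[]][][]]   [S ::= [ ]]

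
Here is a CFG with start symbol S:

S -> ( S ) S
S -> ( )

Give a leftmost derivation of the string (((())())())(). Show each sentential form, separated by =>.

S=>(S)S=>((S)S)S=>(((S)S)S)S=>(((())S)S)S=>(((())())S)S=>(((())())())S=>(((())())())()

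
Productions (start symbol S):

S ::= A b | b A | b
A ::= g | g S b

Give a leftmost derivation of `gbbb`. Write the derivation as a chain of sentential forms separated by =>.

S=>Ab=>gSbb=>gbbb

S => Ab   [S ::= A b]
Ab => gSbb   [A ::= g S b]
gSbb => gbbb   [S ::= b]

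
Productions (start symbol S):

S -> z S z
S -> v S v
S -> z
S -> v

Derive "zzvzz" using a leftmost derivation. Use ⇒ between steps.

S ⇒ zSz   [S -> z S z]
zSz ⇒ zzSzz   [S -> z S z]
zzSzz ⇒ zzvzz   [S -> v]

S ⇒ zSz ⇒ zzSzz ⇒ zzvzz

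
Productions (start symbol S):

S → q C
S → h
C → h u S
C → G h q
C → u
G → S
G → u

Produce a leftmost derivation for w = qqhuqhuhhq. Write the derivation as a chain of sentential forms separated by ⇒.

S ⇒ qC ⇒ qGhq ⇒ qShq ⇒ qqChq ⇒ qqhuShq ⇒ qqhuqChq ⇒ qqhuqhuShq ⇒ qqhuqhuhhq

S ⇒ qC   [S → q C]
qC ⇒ qGhq   [C → G h q]
qGhq ⇒ qShq   [G → S]
qShq ⇒ qqChq   [S → q C]
qqChq ⇒ qqhuShq   [C → h u S]
qqhuShq ⇒ qqhuqChq   [S → q C]
qqhuqChq ⇒ qqhuqhuShq   [C → h u S]
qqhuqhuShq ⇒ qqhuqhuhhq   [S → h]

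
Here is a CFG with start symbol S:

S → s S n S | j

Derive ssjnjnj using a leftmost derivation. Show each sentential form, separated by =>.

S => sSnS   [S → s S n S]
sSnS => ssSnSnS   [S → s S n S]
ssSnSnS => ssjnSnS   [S → j]
ssjnSnS => ssjnjnS   [S → j]
ssjnjnS => ssjnjnj   [S → j]

S => sSnS => ssSnSnS => ssjnSnS => ssjnjnS => ssjnjnj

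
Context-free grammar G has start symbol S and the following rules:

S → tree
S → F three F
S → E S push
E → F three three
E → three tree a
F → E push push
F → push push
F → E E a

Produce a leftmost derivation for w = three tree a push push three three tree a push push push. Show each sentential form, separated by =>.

S => E S push   [S → E S push]
E S push => three tree a S push   [E → three tree a]
three tree a S push => three tree a F three F push   [S → F three F]
three tree a F three F push => three tree a push push three F push   [F → push push]
three tree a push push three F push => three tree a push push three E push push push   [F → E push push]
three tree a push push three E push push push => three tree a push push three three tree a push push push   [E → three tree a]

S => E S push => three tree a S push => three tree a F three F push => three tree a push push three F push => three tree a push push three E push push push => three tree a push push three three tree a push push push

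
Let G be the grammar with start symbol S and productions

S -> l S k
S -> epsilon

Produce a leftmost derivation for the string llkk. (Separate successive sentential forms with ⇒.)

S ⇒ lSk ⇒ llSkk ⇒ llkk

S ⇒ lSk   [S -> l S k]
lSk ⇒ llSkk   [S -> l S k]
llSkk ⇒ llkk   [S -> epsilon]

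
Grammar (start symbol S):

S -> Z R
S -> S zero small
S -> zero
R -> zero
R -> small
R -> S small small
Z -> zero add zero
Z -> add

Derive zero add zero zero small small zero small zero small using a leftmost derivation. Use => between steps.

S => S zero small => S zero small zero small => Z R zero small zero small => zero add zero R zero small zero small => zero add zero S small small zero small zero small => zero add zero zero small small zero small zero small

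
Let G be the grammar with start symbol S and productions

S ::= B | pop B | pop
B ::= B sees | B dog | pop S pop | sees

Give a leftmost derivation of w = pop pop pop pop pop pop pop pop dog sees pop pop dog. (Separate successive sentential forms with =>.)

S => B   [S ::= B]
B => B dog   [B ::= B dog]
B dog => pop S pop dog   [B ::= pop S pop]
pop S pop dog => pop B pop dog   [S ::= B]
pop B pop dog => pop pop S pop pop dog   [B ::= pop S pop]
pop pop S pop pop dog => pop pop B pop pop dog   [S ::= B]
pop pop B pop pop dog => pop pop B sees pop pop dog   [B ::= B sees]
pop pop B sees pop pop dog => pop pop B dog sees pop pop dog   [B ::= B dog]
pop pop B dog sees pop pop dog => pop pop pop S pop dog sees pop pop dog   [B ::= pop S pop]
pop pop pop S pop dog sees pop pop dog => pop pop pop pop B pop dog sees pop pop dog   [S ::= pop B]
pop pop pop pop B pop dog sees pop pop dog => pop pop pop pop pop S pop pop dog sees pop pop dog   [B ::= pop S pop]
pop pop pop pop pop S pop pop dog sees pop pop dog => pop pop pop pop pop pop pop pop dog sees pop pop dog   [S ::= pop]

S => B => B dog => pop S pop dog => pop B pop dog => pop pop S pop pop dog => pop pop B pop pop dog => pop pop B sees pop pop dog => pop pop B dog sees pop pop dog => pop pop pop S pop dog sees pop pop dog => pop pop pop pop B pop dog sees pop pop dog => pop pop pop pop pop S pop pop dog sees pop pop dog => pop pop pop pop pop pop pop pop dog sees pop pop dog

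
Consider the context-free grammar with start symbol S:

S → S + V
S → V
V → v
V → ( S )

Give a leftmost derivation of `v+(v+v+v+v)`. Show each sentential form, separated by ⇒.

S⇒S+V⇒V+V⇒v+V⇒v+(S)⇒v+(S+V)⇒v+(S+V+V)⇒v+(S+V+V+V)⇒v+(V+V+V+V)⇒v+(v+V+V+V)⇒v+(v+v+V+V)⇒v+(v+v+v+V)⇒v+(v+v+v+v)

S ⇒ S+V   [S → S + V]
S+V ⇒ V+V   [S → V]
V+V ⇒ v+V   [V → v]
v+V ⇒ v+(S)   [V → ( S )]
v+(S) ⇒ v+(S+V)   [S → S + V]
v+(S+V) ⇒ v+(S+V+V)   [S → S + V]
v+(S+V+V) ⇒ v+(S+V+V+V)   [S → S + V]
v+(S+V+V+V) ⇒ v+(V+V+V+V)   [S → V]
v+(V+V+V+V) ⇒ v+(v+V+V+V)   [V → v]
v+(v+V+V+V) ⇒ v+(v+v+V+V)   [V → v]
v+(v+v+V+V) ⇒ v+(v+v+v+V)   [V → v]
v+(v+v+v+V) ⇒ v+(v+v+v+v)   [V → v]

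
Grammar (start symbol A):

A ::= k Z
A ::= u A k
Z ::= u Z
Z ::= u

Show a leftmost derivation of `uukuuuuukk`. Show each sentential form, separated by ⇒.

A⇒uAk⇒uuAkk⇒uukZkk⇒uukuZkk⇒uukuuZkk⇒uukuuuZkk⇒uukuuuuZkk⇒uukuuuuukk

A ⇒ uAk   [A ::= u A k]
uAk ⇒ uuAkk   [A ::= u A k]
uuAkk ⇒ uukZkk   [A ::= k Z]
uukZkk ⇒ uukuZkk   [Z ::= u Z]
uukuZkk ⇒ uukuuZkk   [Z ::= u Z]
uukuuZkk ⇒ uukuuuZkk   [Z ::= u Z]
uukuuuZkk ⇒ uukuuuuZkk   [Z ::= u Z]
uukuuuuZkk ⇒ uukuuuuukk   [Z ::= u]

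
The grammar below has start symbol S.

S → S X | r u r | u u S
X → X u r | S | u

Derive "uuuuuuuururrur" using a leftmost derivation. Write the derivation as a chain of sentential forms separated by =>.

S => uuS => uuuuS => uuuuSX => uuuuuuSX => uuuuuuuuSX => uuuuuuuururX => uuuuuuuururS => uuuuuuuururrur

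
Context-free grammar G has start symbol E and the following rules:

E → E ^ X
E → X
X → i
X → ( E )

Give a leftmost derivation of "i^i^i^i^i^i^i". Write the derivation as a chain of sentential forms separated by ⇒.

E⇒E^X⇒E^X^X⇒E^X^X^X⇒E^X^X^X^X⇒E^X^X^X^X^X⇒E^X^X^X^X^X^X⇒X^X^X^X^X^X^X⇒i^X^X^X^X^X^X⇒i^i^X^X^X^X^X⇒i^i^i^X^X^X^X⇒i^i^i^i^X^X^X⇒i^i^i^i^i^X^X⇒i^i^i^i^i^i^X⇒i^i^i^i^i^i^i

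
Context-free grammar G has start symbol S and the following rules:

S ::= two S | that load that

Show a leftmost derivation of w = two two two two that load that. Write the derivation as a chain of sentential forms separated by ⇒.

S ⇒ two S   [S ::= two S]
two S ⇒ two two S   [S ::= two S]
two two S ⇒ two two two S   [S ::= two S]
two two two S ⇒ two two two two S   [S ::= two S]
two two two two S ⇒ two two two two that load that   [S ::= that load that]

S ⇒ two S ⇒ two two S ⇒ two two two S ⇒ two two two two S ⇒ two two two two that load that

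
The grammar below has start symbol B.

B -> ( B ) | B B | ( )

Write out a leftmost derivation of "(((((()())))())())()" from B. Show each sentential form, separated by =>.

B=>BB=>(B)B=>(BB)B=>((B)B)B=>((BB)B)B=>(((B)B)B)B=>((((B))B)B)B=>(((((B)))B)B)B=>(((((BB)))B)B)B=>(((((()B)))B)B)B=>(((((()())))B)B)B=>(((((()())))())B)B=>(((((()())))())())B=>(((((()())))())())()

B => BB   [B -> B B]
BB => (B)B   [B -> ( B )]
(B)B => (BB)B   [B -> B B]
(BB)B => ((B)B)B   [B -> ( B )]
((B)B)B => ((BB)B)B   [B -> B B]
((BB)B)B => (((B)B)B)B   [B -> ( B )]
(((B)B)B)B => ((((B))B)B)B   [B -> ( B )]
((((B))B)B)B => (((((B)))B)B)B   [B -> ( B )]
(((((B)))B)B)B => (((((BB)))B)B)B   [B -> B B]
(((((BB)))B)B)B => (((((()B)))B)B)B   [B -> ( )]
(((((()B)))B)B)B => (((((()())))B)B)B   [B -> ( )]
(((((()())))B)B)B => (((((()())))())B)B   [B -> ( )]
(((((()())))())B)B => (((((()())))())())B   [B -> ( )]
(((((()())))())())B => (((((()())))())())()   [B -> ( )]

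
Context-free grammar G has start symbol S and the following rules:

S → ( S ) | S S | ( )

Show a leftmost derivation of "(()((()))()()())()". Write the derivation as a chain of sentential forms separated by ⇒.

S ⇒ SS ⇒ (S)S ⇒ (SS)S ⇒ (()S)S ⇒ (()SS)S ⇒ (()SSS)S ⇒ (()SSSS)S ⇒ (()(S)SSS)S ⇒ (()((S))SSS)S ⇒ (()((()))SSS)S ⇒ (()((()))()SS)S ⇒ (()((()))()()S)S ⇒ (()((()))()()())S ⇒ (()((()))()()())()

S ⇒ SS   [S → S S]
SS ⇒ (S)S   [S → ( S )]
(S)S ⇒ (SS)S   [S → S S]
(SS)S ⇒ (()S)S   [S → ( )]
(()S)S ⇒ (()SS)S   [S → S S]
(()SS)S ⇒ (()SSS)S   [S → S S]
(()SSS)S ⇒ (()SSSS)S   [S → S S]
(()SSSS)S ⇒ (()(S)SSS)S   [S → ( S )]
(()(S)SSS)S ⇒ (()((S))SSS)S   [S → ( S )]
(()((S))SSS)S ⇒ (()((()))SSS)S   [S → ( )]
(()((()))SSS)S ⇒ (()((()))()SS)S   [S → ( )]
(()((()))()SS)S ⇒ (()((()))()()S)S   [S → ( )]
(()((()))()()S)S ⇒ (()((()))()()())S   [S → ( )]
(()((()))()()())S ⇒ (()((()))()()())()   [S → ( )]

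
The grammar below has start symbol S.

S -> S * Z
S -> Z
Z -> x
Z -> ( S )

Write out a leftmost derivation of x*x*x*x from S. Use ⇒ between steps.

S⇒S*Z⇒S*Z*Z⇒S*Z*Z*Z⇒Z*Z*Z*Z⇒x*Z*Z*Z⇒x*x*Z*Z⇒x*x*x*Z⇒x*x*x*x

S ⇒ S*Z   [S -> S * Z]
S*Z ⇒ S*Z*Z   [S -> S * Z]
S*Z*Z ⇒ S*Z*Z*Z   [S -> S * Z]
S*Z*Z*Z ⇒ Z*Z*Z*Z   [S -> Z]
Z*Z*Z*Z ⇒ x*Z*Z*Z   [Z -> x]
x*Z*Z*Z ⇒ x*x*Z*Z   [Z -> x]
x*x*Z*Z ⇒ x*x*x*Z   [Z -> x]
x*x*x*Z ⇒ x*x*x*x   [Z -> x]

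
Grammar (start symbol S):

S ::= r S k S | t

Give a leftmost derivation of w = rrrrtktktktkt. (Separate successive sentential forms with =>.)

S => rSkS => rrSkSkS => rrrSkSkSkS => rrrrSkSkSkSkS => rrrrtkSkSkSkS => rrrrtktkSkSkS => rrrrtktktkSkS => rrrrtktktktkS => rrrrtktktktkt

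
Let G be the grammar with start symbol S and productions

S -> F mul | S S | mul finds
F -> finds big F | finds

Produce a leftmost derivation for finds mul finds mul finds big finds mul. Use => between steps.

S => S S => F mul S => finds mul S => finds mul S S => finds mul F mul S => finds mul finds mul S => finds mul finds mul F mul => finds mul finds mul finds big F mul => finds mul finds mul finds big finds mul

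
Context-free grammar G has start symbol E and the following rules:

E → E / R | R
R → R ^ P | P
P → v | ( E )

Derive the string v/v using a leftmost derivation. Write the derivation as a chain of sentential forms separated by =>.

E => E/R => R/R => P/R => v/R => v/P => v/v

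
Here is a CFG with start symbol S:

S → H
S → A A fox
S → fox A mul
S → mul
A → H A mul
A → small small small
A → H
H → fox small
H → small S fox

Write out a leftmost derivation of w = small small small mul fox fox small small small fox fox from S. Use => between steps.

S => H => small S fox => small A A fox fox => small H A fox fox => small small S fox A fox fox => small small H fox A fox fox => small small small S fox fox A fox fox => small small small mul fox fox A fox fox => small small small mul fox fox small small small fox fox

S => H   [S → H]
H => small S fox   [H → small S fox]
small S fox => small A A fox fox   [S → A A fox]
small A A fox fox => small H A fox fox   [A → H]
small H A fox fox => small small S fox A fox fox   [H → small S fox]
small small S fox A fox fox => small small H fox A fox fox   [S → H]
small small H fox A fox fox => small small small S fox fox A fox fox   [H → small S fox]
small small small S fox fox A fox fox => small small small mul fox fox A fox fox   [S → mul]
small small small mul fox fox A fox fox => small small small mul fox fox small small small fox fox   [A → small small small]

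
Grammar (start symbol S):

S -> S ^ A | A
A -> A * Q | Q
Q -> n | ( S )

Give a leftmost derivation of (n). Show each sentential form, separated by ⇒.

S ⇒ A   [S -> A]
A ⇒ Q   [A -> Q]
Q ⇒ (S)   [Q -> ( S )]
(S) ⇒ (A)   [S -> A]
(A) ⇒ (Q)   [A -> Q]
(Q) ⇒ (n)   [Q -> n]

S ⇒ A ⇒ Q ⇒ (S) ⇒ (A) ⇒ (Q) ⇒ (n)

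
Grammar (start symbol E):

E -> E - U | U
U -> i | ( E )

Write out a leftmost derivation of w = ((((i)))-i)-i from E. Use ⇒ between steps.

E ⇒ E-U   [E -> E - U]
E-U ⇒ U-U   [E -> U]
U-U ⇒ (E)-U   [U -> ( E )]
(E)-U ⇒ (E-U)-U   [E -> E - U]
(E-U)-U ⇒ (U-U)-U   [E -> U]
(U-U)-U ⇒ ((E)-U)-U   [U -> ( E )]
((E)-U)-U ⇒ ((U)-U)-U   [E -> U]
((U)-U)-U ⇒ (((E))-U)-U   [U -> ( E )]
(((E))-U)-U ⇒ (((U))-U)-U   [E -> U]
(((U))-U)-U ⇒ ((((E)))-U)-U   [U -> ( E )]
((((E)))-U)-U ⇒ ((((U)))-U)-U   [E -> U]
((((U)))-U)-U ⇒ ((((i)))-U)-U   [U -> i]
((((i)))-U)-U ⇒ ((((i)))-i)-U   [U -> i]
((((i)))-i)-U ⇒ ((((i)))-i)-i   [U -> i]

E⇒E-U⇒U-U⇒(E)-U⇒(E-U)-U⇒(U-U)-U⇒((E)-U)-U⇒((U)-U)-U⇒(((E))-U)-U⇒(((U))-U)-U⇒((((E)))-U)-U⇒((((U)))-U)-U⇒((((i)))-U)-U⇒((((i)))-i)-U⇒((((i)))-i)-i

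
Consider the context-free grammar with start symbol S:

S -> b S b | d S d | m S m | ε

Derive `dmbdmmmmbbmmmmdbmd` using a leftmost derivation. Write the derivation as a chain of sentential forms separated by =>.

S => dSd => dmSmd => dmbSbmd => dmbdSdbmd => dmbdmSmdbmd => dmbdmmSmmdbmd => dmbdmmmSmmmdbmd => dmbdmmmmSmmmmdbmd => dmbdmmmmbSbmmmmdbmd => dmbdmmmmbbmmmmdbmd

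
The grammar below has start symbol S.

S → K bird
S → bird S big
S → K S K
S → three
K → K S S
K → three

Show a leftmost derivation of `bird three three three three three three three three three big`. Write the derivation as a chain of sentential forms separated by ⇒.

S ⇒ bird S big ⇒ bird K S K big ⇒ bird K S S S K big ⇒ bird K S S S S S K big ⇒ bird three S S S S S K big ⇒ bird three K S K S S S S K big ⇒ bird three three S K S S S S K big ⇒ bird three three three K S S S S K big ⇒ bird three three three three S S S S K big ⇒ bird three three three three three S S S K big ⇒ bird three three three three three three S S K big ⇒ bird three three three three three three three S K big ⇒ bird three three three three three three three three K big ⇒ bird three three three three three three three three three big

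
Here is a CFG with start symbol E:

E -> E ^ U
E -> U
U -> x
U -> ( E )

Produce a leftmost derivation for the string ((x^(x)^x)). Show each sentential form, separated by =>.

E=>U=>(E)=>(U)=>((E))=>((E^U))=>((E^U^U))=>((U^U^U))=>((x^U^U))=>((x^(E)^U))=>((x^(U)^U))=>((x^(x)^U))=>((x^(x)^x))

E => U   [E -> U]
U => (E)   [U -> ( E )]
(E) => (U)   [E -> U]
(U) => ((E))   [U -> ( E )]
((E)) => ((E^U))   [E -> E ^ U]
((E^U)) => ((E^U^U))   [E -> E ^ U]
((E^U^U)) => ((U^U^U))   [E -> U]
((U^U^U)) => ((x^U^U))   [U -> x]
((x^U^U)) => ((x^(E)^U))   [U -> ( E )]
((x^(E)^U)) => ((x^(U)^U))   [E -> U]
((x^(U)^U)) => ((x^(x)^U))   [U -> x]
((x^(x)^U)) => ((x^(x)^x))   [U -> x]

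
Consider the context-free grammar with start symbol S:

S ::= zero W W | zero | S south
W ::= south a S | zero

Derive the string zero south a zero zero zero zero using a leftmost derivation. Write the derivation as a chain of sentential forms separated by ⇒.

S ⇒ zero W W ⇒ zero south a S W ⇒ zero south a zero W W W ⇒ zero south a zero zero W W ⇒ zero south a zero zero zero W ⇒ zero south a zero zero zero zero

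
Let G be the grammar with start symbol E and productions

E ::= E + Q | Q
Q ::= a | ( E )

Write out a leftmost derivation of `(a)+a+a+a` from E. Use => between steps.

E => E+Q => E+Q+Q => E+Q+Q+Q => Q+Q+Q+Q => (E)+Q+Q+Q => (Q)+Q+Q+Q => (a)+Q+Q+Q => (a)+a+Q+Q => (a)+a+a+Q => (a)+a+a+a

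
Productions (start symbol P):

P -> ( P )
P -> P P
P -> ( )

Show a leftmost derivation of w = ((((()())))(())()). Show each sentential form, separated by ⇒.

P ⇒ (P)   [P -> ( P )]
(P) ⇒ (PP)   [P -> P P]
(PP) ⇒ (PPP)   [P -> P P]
(PPP) ⇒ ((P)PP)   [P -> ( P )]
((P)PP) ⇒ (((P))PP)   [P -> ( P )]
(((P))PP) ⇒ ((((P)))PP)   [P -> ( P )]
((((P)))PP) ⇒ ((((PP)))PP)   [P -> P P]
((((PP)))PP) ⇒ ((((()P)))PP)   [P -> ( )]
((((()P)))PP) ⇒ ((((()())))PP)   [P -> ( )]
((((()())))PP) ⇒ ((((()())))(P)P)   [P -> ( P )]
((((()())))(P)P) ⇒ ((((()())))(())P)   [P -> ( )]
((((()())))(())P) ⇒ ((((()())))(())())   [P -> ( )]

P ⇒ (P) ⇒ (PP) ⇒ (PPP) ⇒ ((P)PP) ⇒ (((P))PP) ⇒ ((((P)))PP) ⇒ ((((PP)))PP) ⇒ ((((()P)))PP) ⇒ ((((()())))PP) ⇒ ((((()())))(P)P) ⇒ ((((()())))(())P) ⇒ ((((()())))(())())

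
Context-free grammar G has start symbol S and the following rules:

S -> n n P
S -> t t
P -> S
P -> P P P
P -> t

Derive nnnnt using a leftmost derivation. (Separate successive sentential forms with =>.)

S => nnP   [S -> n n P]
nnP => nnS   [P -> S]
nnS => nnnnP   [S -> n n P]
nnnnP => nnnnt   [P -> t]

S => nnP => nnS => nnnnP => nnnnt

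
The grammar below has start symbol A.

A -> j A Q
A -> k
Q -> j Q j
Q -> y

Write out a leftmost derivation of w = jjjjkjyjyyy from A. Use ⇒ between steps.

A ⇒ jAQ ⇒ jjAQQ ⇒ jjjAQQQ ⇒ jjjjAQQQQ ⇒ jjjjkQQQQ ⇒ jjjjkjQjQQQ ⇒ jjjjkjyjQQQ ⇒ jjjjkjyjyQQ ⇒ jjjjkjyjyyQ ⇒ jjjjkjyjyyy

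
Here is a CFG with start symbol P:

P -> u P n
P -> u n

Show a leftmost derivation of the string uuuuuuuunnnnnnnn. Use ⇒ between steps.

P ⇒ uPn   [P -> u P n]
uPn ⇒ uuPnn   [P -> u P n]
uuPnn ⇒ uuuPnnn   [P -> u P n]
uuuPnnn ⇒ uuuuPnnnn   [P -> u P n]
uuuuPnnnn ⇒ uuuuuPnnnnn   [P -> u P n]
uuuuuPnnnnn ⇒ uuuuuuPnnnnnn   [P -> u P n]
uuuuuuPnnnnnn ⇒ uuuuuuuPnnnnnnn   [P -> u P n]
uuuuuuuPnnnnnnn ⇒ uuuuuuuunnnnnnnn   [P -> u n]

P ⇒ uPn ⇒ uuPnn ⇒ uuuPnnn ⇒ uuuuPnnnn ⇒ uuuuuPnnnnn ⇒ uuuuuuPnnnnnn ⇒ uuuuuuuPnnnnnnn ⇒ uuuuuuuunnnnnnnn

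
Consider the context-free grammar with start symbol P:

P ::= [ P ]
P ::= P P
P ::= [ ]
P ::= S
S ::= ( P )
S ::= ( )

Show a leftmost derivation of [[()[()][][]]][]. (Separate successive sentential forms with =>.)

P => PP   [P ::= P P]
PP => [P]P   [P ::= [ P ]]
[P]P => [[P]]P   [P ::= [ P ]]
[[P]]P => [[PP]]P   [P ::= P P]
[[PP]]P => [[PPP]]P   [P ::= P P]
[[PPP]]P => [[SPP]]P   [P ::= S]
[[SPP]]P => [[()PP]]P   [S ::= ( )]
[[()PP]]P => [[()PPP]]P   [P ::= P P]
[[()PPP]]P => [[()[P]PP]]P   [P ::= [ P ]]
[[()[P]PP]]P => [[()[S]PP]]P   [P ::= S]
[[()[S]PP]]P => [[()[()]PP]]P   [S ::= ( )]
[[()[()]PP]]P => [[()[()][]P]]P   [P ::= [ ]]
[[()[()][]P]]P => [[()[()][][]]]P   [P ::= [ ]]
[[()[()][][]]]P => [[()[()][][]]][]   [P ::= [ ]]

P => PP => [P]P => [[P]]P => [[PP]]P => [[PPP]]P => [[SPP]]P => [[()PP]]P => [[()PPP]]P => [[()[P]PP]]P => [[()[S]PP]]P => [[()[()]PP]]P => [[()[()][]P]]P => [[()[()][][]]]P => [[()[()][][]]][]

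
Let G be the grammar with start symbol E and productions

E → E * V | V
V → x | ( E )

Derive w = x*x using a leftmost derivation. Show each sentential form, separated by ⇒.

E⇒E*V⇒V*V⇒x*V⇒x*x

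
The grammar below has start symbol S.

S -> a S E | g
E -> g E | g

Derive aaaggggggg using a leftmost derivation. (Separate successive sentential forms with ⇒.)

S ⇒ aSE   [S -> a S E]
aSE ⇒ aaSEE   [S -> a S E]
aaSEE ⇒ aaaSEEE   [S -> a S E]
aaaSEEE ⇒ aaagEEE   [S -> g]
aaagEEE ⇒ aaaggEEE   [E -> g E]
aaaggEEE ⇒ aaagggEE   [E -> g]
aaagggEE ⇒ aaaggggE   [E -> g]
aaaggggE ⇒ aaagggggE   [E -> g E]
aaagggggE ⇒ aaaggggggE   [E -> g E]
aaaggggggE ⇒ aaaggggggg   [E -> g]

S ⇒ aSE ⇒ aaSEE ⇒ aaaSEEE ⇒ aaagEEE ⇒ aaaggEEE ⇒ aaagggEE ⇒ aaaggggE ⇒ aaagggggE ⇒ aaaggggggE ⇒ aaaggggggg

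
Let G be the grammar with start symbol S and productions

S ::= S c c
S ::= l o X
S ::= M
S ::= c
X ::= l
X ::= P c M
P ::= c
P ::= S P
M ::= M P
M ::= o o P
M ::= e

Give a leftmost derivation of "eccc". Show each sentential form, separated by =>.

S=>Scc=>Mcc=>MPcc=>ePcc=>eccc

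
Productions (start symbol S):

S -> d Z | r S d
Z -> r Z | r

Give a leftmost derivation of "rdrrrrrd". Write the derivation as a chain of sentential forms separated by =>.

S => rSd => rdZd => rdrZd => rdrrZd => rdrrrZd => rdrrrrZd => rdrrrrrd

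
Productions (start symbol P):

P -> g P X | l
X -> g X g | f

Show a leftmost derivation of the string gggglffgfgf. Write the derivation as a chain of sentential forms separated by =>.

P => gPX   [P -> g P X]
gPX => ggPXX   [P -> g P X]
ggPXX => gggPXXX   [P -> g P X]
gggPXXX => ggggPXXXX   [P -> g P X]
ggggPXXXX => gggglXXXX   [P -> l]
gggglXXXX => gggglfXXX   [X -> f]
gggglfXXX => gggglffXX   [X -> f]
gggglffXX => gggglffgXgX   [X -> g X g]
gggglffgXgX => gggglffgfgX   [X -> f]
gggglffgfgX => gggglffgfgf   [X -> f]

P => gPX => ggPXX => gggPXXX => ggggPXXXX => gggglXXXX => gggglfXXX => gggglffXX => gggglffgXgX => gggglffgfgX => gggglffgfgf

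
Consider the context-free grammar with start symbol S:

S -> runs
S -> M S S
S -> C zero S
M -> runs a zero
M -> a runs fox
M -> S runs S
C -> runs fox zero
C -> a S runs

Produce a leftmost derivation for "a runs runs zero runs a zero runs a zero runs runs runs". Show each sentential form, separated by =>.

S => C zero S => a S runs zero S => a runs runs zero S => a runs runs zero M S S => a runs runs zero runs a zero S S => a runs runs zero runs a zero M S S S => a runs runs zero runs a zero runs a zero S S S => a runs runs zero runs a zero runs a zero runs S S => a runs runs zero runs a zero runs a zero runs runs S => a runs runs zero runs a zero runs a zero runs runs runs

S => C zero S   [S -> C zero S]
C zero S => a S runs zero S   [C -> a S runs]
a S runs zero S => a runs runs zero S   [S -> runs]
a runs runs zero S => a runs runs zero M S S   [S -> M S S]
a runs runs zero M S S => a runs runs zero runs a zero S S   [M -> runs a zero]
a runs runs zero runs a zero S S => a runs runs zero runs a zero M S S S   [S -> M S S]
a runs runs zero runs a zero M S S S => a runs runs zero runs a zero runs a zero S S S   [M -> runs a zero]
a runs runs zero runs a zero runs a zero S S S => a runs runs zero runs a zero runs a zero runs S S   [S -> runs]
a runs runs zero runs a zero runs a zero runs S S => a runs runs zero runs a zero runs a zero runs runs S   [S -> runs]
a runs runs zero runs a zero runs a zero runs runs S => a runs runs zero runs a zero runs a zero runs runs runs   [S -> runs]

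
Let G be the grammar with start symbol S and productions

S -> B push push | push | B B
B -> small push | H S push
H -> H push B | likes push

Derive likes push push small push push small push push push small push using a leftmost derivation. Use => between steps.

S => B B => H S push B => H push B S push B => H push B push B S push B => likes push push B push B S push B => likes push push small push push B S push B => likes push push small push push small push S push B => likes push push small push push small push push push B => likes push push small push push small push push push small push

S => B B   [S -> B B]
B B => H S push B   [B -> H S push]
H S push B => H push B S push B   [H -> H push B]
H push B S push B => H push B push B S push B   [H -> H push B]
H push B push B S push B => likes push push B push B S push B   [H -> likes push]
likes push push B push B S push B => likes push push small push push B S push B   [B -> small push]
likes push push small push push B S push B => likes push push small push push small push S push B   [B -> small push]
likes push push small push push small push S push B => likes push push small push push small push push push B   [S -> push]
likes push push small push push small push push push B => likes push push small push push small push push push small push   [B -> small push]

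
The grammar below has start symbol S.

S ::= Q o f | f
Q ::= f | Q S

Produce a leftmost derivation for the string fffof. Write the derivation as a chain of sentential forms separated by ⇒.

S ⇒ Qof   [S ::= Q o f]
Qof ⇒ QSof   [Q ::= Q S]
QSof ⇒ QSSof   [Q ::= Q S]
QSSof ⇒ fSSof   [Q ::= f]
fSSof ⇒ ffSof   [S ::= f]
ffSof ⇒ fffof   [S ::= f]

S ⇒ Qof ⇒ QSof ⇒ QSSof ⇒ fSSof ⇒ ffSof ⇒ fffof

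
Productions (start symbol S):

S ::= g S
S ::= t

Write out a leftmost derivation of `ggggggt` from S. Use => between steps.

S => gS => ggS => gggS => ggggS => gggggS => ggggggS => ggggggt

S => gS   [S ::= g S]
gS => ggS   [S ::= g S]
ggS => gggS   [S ::= g S]
gggS => ggggS   [S ::= g S]
ggggS => gggggS   [S ::= g S]
gggggS => ggggggS   [S ::= g S]
ggggggS => ggggggt   [S ::= t]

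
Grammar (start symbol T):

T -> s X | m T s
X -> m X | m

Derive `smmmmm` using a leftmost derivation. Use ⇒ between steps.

T ⇒ sX   [T -> s X]
sX ⇒ smX   [X -> m X]
smX ⇒ smmX   [X -> m X]
smmX ⇒ smmmX   [X -> m X]
smmmX ⇒ smmmmX   [X -> m X]
smmmmX ⇒ smmmmm   [X -> m]

T ⇒ sX ⇒ smX ⇒ smmX ⇒ smmmX ⇒ smmmmX ⇒ smmmmm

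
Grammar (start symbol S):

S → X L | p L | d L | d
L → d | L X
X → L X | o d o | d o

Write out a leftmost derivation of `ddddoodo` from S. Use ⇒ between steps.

S ⇒ dL ⇒ dLX ⇒ dLXX ⇒ ddXX ⇒ ddLXX ⇒ dddXX ⇒ ddddoX ⇒ ddddoodo

S ⇒ dL   [S → d L]
dL ⇒ dLX   [L → L X]
dLX ⇒ dLXX   [L → L X]
dLXX ⇒ ddXX   [L → d]
ddXX ⇒ ddLXX   [X → L X]
ddLXX ⇒ dddXX   [L → d]
dddXX ⇒ ddddoX   [X → d o]
ddddoX ⇒ ddddoodo   [X → o d o]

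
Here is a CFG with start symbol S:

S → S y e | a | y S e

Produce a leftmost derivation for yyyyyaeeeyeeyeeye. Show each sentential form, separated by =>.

S => Sye   [S → S y e]
Sye => ySeye   [S → y S e]
ySeye => ySyeeye   [S → S y e]
ySyeeye => yySeyeeye   [S → y S e]
yySeyeeye => yySyeeyeeye   [S → S y e]
yySyeeyeeye => yyySeyeeyeeye   [S → y S e]
yyySeyeeyeeye => yyyySeeyeeyeeye   [S → y S e]
yyyySeeyeeyeeye => yyyyySeeeyeeyeeye   [S → y S e]
yyyyySeeeyeeyeeye => yyyyyaeeeyeeyeeye   [S → a]

S => Sye => ySeye => ySyeeye => yySeyeeye => yySyeeyeeye => yyySeyeeyeeye => yyyySeeyeeyeeye => yyyyySeeeyeeyeeye => yyyyyaeeeyeeyeeye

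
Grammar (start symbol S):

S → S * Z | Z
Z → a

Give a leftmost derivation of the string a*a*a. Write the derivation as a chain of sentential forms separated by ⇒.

S ⇒ S*Z   [S → S * Z]
S*Z ⇒ S*Z*Z   [S → S * Z]
S*Z*Z ⇒ Z*Z*Z   [S → Z]
Z*Z*Z ⇒ a*Z*Z   [Z → a]
a*Z*Z ⇒ a*a*Z   [Z → a]
a*a*Z ⇒ a*a*a   [Z → a]

S ⇒ S*Z ⇒ S*Z*Z ⇒ Z*Z*Z ⇒ a*Z*Z ⇒ a*a*Z ⇒ a*a*a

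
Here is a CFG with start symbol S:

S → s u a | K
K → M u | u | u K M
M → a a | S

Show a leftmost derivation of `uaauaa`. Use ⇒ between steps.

S ⇒ K ⇒ uKM ⇒ uMuM ⇒ uaauM ⇒ uaauaa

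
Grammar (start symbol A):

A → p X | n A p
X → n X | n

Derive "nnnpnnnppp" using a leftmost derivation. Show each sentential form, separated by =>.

A => nAp   [A → n A p]
nAp => nnApp   [A → n A p]
nnApp => nnnAppp   [A → n A p]
nnnAppp => nnnpXppp   [A → p X]
nnnpXppp => nnnpnXppp   [X → n X]
nnnpnXppp => nnnpnnXppp   [X → n X]
nnnpnnXppp => nnnpnnnppp   [X → n]

A=>nAp=>nnApp=>nnnAppp=>nnnpXppp=>nnnpnXppp=>nnnpnnXppp=>nnnpnnnppp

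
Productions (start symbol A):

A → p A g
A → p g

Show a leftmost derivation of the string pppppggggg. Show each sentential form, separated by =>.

A => pAg   [A → p A g]
pAg => ppAgg   [A → p A g]
ppAgg => pppAggg   [A → p A g]
pppAggg => ppppAgggg   [A → p A g]
ppppAgggg => pppppggggg   [A → p g]

A => pAg => ppAgg => pppAggg => ppppAgggg => pppppggggg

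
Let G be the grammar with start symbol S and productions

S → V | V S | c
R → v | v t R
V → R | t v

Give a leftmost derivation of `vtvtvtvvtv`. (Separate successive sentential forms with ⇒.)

S ⇒ VS ⇒ RS ⇒ vtRS ⇒ vtvtRS ⇒ vtvtvtRS ⇒ vtvtvtvS ⇒ vtvtvtvV ⇒ vtvtvtvR ⇒ vtvtvtvvtR ⇒ vtvtvtvvtv

S ⇒ VS   [S → V S]
VS ⇒ RS   [V → R]
RS ⇒ vtRS   [R → v t R]
vtRS ⇒ vtvtRS   [R → v t R]
vtvtRS ⇒ vtvtvtRS   [R → v t R]
vtvtvtRS ⇒ vtvtvtvS   [R → v]
vtvtvtvS ⇒ vtvtvtvV   [S → V]
vtvtvtvV ⇒ vtvtvtvR   [V → R]
vtvtvtvR ⇒ vtvtvtvvtR   [R → v t R]
vtvtvtvvtR ⇒ vtvtvtvvtv   [R → v]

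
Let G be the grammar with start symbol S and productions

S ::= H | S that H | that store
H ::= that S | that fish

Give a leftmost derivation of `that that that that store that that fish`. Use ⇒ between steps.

S ⇒ H ⇒ that S ⇒ that H ⇒ that that S ⇒ that that H ⇒ that that that S ⇒ that that that S that H ⇒ that that that that store that H ⇒ that that that that store that that fish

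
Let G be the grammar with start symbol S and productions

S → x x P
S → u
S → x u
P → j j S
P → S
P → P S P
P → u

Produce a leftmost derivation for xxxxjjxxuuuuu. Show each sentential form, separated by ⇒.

S ⇒ xxP ⇒ xxPSP ⇒ xxSSP ⇒ xxxxPSP ⇒ xxxxjjSSP ⇒ xxxxjjxxPSP ⇒ xxxxjjxxPSPSP ⇒ xxxxjjxxuSPSP ⇒ xxxxjjxxuuPSP ⇒ xxxxjjxxuuuSP ⇒ xxxxjjxxuuuuP ⇒ xxxxjjxxuuuuu

S ⇒ xxP   [S → x x P]
xxP ⇒ xxPSP   [P → P S P]
xxPSP ⇒ xxSSP   [P → S]
xxSSP ⇒ xxxxPSP   [S → x x P]
xxxxPSP ⇒ xxxxjjSSP   [P → j j S]
xxxxjjSSP ⇒ xxxxjjxxPSP   [S → x x P]
xxxxjjxxPSP ⇒ xxxxjjxxPSPSP   [P → P S P]
xxxxjjxxPSPSP ⇒ xxxxjjxxuSPSP   [P → u]
xxxxjjxxuSPSP ⇒ xxxxjjxxuuPSP   [S → u]
xxxxjjxxuuPSP ⇒ xxxxjjxxuuuSP   [P → u]
xxxxjjxxuuuSP ⇒ xxxxjjxxuuuuP   [S → u]
xxxxjjxxuuuuP ⇒ xxxxjjxxuuuuu   [P → u]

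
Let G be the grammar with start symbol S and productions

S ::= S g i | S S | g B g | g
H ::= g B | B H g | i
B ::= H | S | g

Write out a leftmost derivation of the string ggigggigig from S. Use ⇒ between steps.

S ⇒ SS   [S ::= S S]
SS ⇒ SgiS   [S ::= S g i]
SgiS ⇒ SgigiS   [S ::= S g i]
SgigiS ⇒ SSgigiS   [S ::= S S]
SSgigiS ⇒ SSSgigiS   [S ::= S S]
SSSgigiS ⇒ SgiSSgigiS   [S ::= S g i]
SgiSSgigiS ⇒ ggiSSgigiS   [S ::= g]
ggiSSgigiS ⇒ ggigSgigiS   [S ::= g]
ggigSgigiS ⇒ ggigggigiS   [S ::= g]
ggigggigiS ⇒ ggigggigig   [S ::= g]

S ⇒ SS ⇒ SgiS ⇒ SgigiS ⇒ SSgigiS ⇒ SSSgigiS ⇒ SgiSSgigiS ⇒ ggiSSgigiS ⇒ ggigSgigiS ⇒ ggigggigiS ⇒ ggigggigig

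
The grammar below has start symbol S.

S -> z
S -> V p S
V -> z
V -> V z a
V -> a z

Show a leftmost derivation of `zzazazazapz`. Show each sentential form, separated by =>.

S => VpS   [S -> V p S]
VpS => VzapS   [V -> V z a]
VzapS => VzazapS   [V -> V z a]
VzazapS => VzazazapS   [V -> V z a]
VzazazapS => VzazazazapS   [V -> V z a]
VzazazazapS => zzazazazapS   [V -> z]
zzazazazapS => zzazazazapz   [S -> z]

S => VpS => VzapS => VzazapS => VzazazapS => VzazazazapS => zzazazazapS => zzazazazapz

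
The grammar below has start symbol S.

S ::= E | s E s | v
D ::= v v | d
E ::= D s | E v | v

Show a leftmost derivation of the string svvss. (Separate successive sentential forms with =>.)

S => sEs   [S ::= s E s]
sEs => sDss   [E ::= D s]
sDss => svvss   [D ::= v v]

S=>sEs=>sDss=>svvss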